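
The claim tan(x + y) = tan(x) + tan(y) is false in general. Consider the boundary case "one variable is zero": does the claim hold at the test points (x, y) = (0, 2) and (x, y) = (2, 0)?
Yes, holds at both test points

At (0, 2): LHS = tan(2) ≈ -2.185, RHS = tan(2) ≈ -2.185 → equal
At (2, 0): LHS = tan(2) ≈ -2.185, RHS = tan(2) ≈ -2.185 → equal

So the claim does hold at both of these boundary points, even though it is not an identity.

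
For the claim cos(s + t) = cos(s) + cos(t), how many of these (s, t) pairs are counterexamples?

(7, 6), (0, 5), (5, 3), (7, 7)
4

Testing each pair:
(7, 6): LHS = cos(13) ≈ 0.9074, RHS = cos(7) + cos(6) ≈ 1.714 → counterexample
(0, 5): LHS = cos(5) ≈ 0.2837, RHS = cos(5) + 1 ≈ 1.284 → counterexample
(5, 3): LHS = cos(8) ≈ -0.1455, RHS = cos(3) + cos(5) ≈ -0.7063 → counterexample
(7, 7): LHS = cos(14) ≈ 0.1367, RHS = 2·cos(7) ≈ 1.508 → counterexample

That makes 4 counterexamples.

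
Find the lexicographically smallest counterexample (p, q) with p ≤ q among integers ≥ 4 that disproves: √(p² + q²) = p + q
(p, q) = (4, 4)

Substituting (4, 4) into the claim:
LHS = √(4² + 4²) = 4·√(2) ≈ 5.657
RHS = 4 + 4 = 8

Since LHS ≠ RHS, this pair disproves the claim, and no lexicographically smaller pair (p ≤ q, integers ≥ 4) does.

For instance (7, 11) is also a counterexample (LHS = √(170) ≈ 13.04, RHS = 18), but it's lexicographically larger.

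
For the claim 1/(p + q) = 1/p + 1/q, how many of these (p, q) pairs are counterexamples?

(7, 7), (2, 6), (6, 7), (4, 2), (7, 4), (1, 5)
Testing each pair:
(7, 7): LHS = 1/14, RHS = 2/7 → counterexample
(2, 6): LHS = 1/8, RHS = 2/3 → counterexample
(6, 7): LHS = 1/13, RHS = 13/42 → counterexample
(4, 2): LHS = 1/6, RHS = 3/4 → counterexample
(7, 4): LHS = 1/11, RHS = 11/28 → counterexample
(1, 5): LHS = 1/6, RHS = 6/5 → counterexample

That makes 6 counterexamples.

Answer: 6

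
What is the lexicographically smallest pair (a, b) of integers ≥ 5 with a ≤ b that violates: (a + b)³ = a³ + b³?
(a, b) = (5, 5)

Substituting (5, 5) into the claim:
LHS = (5 + 5)³ = 1000
RHS = 5³ + 5³ = 250

Since LHS ≠ RHS, this pair disproves the claim, and no lexicographically smaller pair (a ≤ b, integers ≥ 5) does.

For instance (8, 12) is also a counterexample (LHS = 8000, RHS = 2240), but it's lexicographically larger.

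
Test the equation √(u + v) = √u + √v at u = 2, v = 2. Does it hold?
Fails

Substituting u = 2, v = 2:

LHS = √(2 + 2) = 2
RHS = √2 + √2 = 2·√(2) ≈ 2.828

LHS ≠ RHS, so the equation does not hold at this point.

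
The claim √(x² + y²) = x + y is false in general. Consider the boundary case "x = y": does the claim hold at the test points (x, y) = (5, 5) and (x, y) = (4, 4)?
At (5, 5): LHS = 5·√(2) ≈ 7.071 ≠ RHS = 10
At (4, 4): LHS = 4·√(2) ≈ 5.657 ≠ RHS = 8

Answer: No, fails at both test points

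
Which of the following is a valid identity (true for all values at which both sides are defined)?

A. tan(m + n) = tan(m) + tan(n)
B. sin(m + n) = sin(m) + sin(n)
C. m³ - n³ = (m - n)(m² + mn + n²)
C

A: fails at (3, 3) — LHS = tan(6) ≈ -0.291, RHS = 2·tan(3) ≈ -0.2851.
B: fails at (3, 4) — LHS = sin(7) ≈ 0.657, RHS = sin(4) + sin(3) ≈ -0.6157.
C: holds — e.g. at (1, 1), both sides equal 0.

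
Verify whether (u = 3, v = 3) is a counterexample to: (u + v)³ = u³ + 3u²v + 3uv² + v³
Substituting u = 3, v = 3:
LHS = (3 + 3)³ = 216
RHS = 3³ + 3·3²·3 + 3·3·3² + 3³ = 216

The sides agree, so this pair does not disprove the claim.

Answer: No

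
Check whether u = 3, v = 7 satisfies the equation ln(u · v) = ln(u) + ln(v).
Holds

Substituting u = 3, v = 7:

LHS = ln(3 · 7) = ln(21) ≈ 3.045
RHS = ln(3) + ln(7) ≈ 3.045

LHS = RHS, so the equation holds at this point.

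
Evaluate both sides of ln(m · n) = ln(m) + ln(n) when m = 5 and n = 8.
LHS = ln(5 · 8) = ln(40) ≈ 3.689
RHS = ln(5) + ln(8) ≈ 3.689

LHS = RHS: the two sides agree.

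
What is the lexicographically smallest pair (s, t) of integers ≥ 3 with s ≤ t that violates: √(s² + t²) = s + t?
Substituting (3, 3) into the claim:
LHS = √(3² + 3²) = 3·√(2) ≈ 4.243
RHS = 3 + 3 = 6

Since LHS ≠ RHS, this pair disproves the claim, and no lexicographically smaller pair (s ≤ t, integers ≥ 3) does.

For instance (4, 4) is also a counterexample (LHS = 4·√(2) ≈ 5.657, RHS = 8), but it's lexicographically larger.

Answer: (s, t) = (3, 3)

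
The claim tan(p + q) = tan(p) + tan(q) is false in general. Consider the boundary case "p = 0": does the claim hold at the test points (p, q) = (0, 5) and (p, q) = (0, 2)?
At (0, 5): LHS = tan(5) ≈ -3.381, RHS = tan(5) ≈ -3.381 → equal
At (0, 2): LHS = tan(2) ≈ -2.185, RHS = tan(2) ≈ -2.185 → equal

So the claim does hold at both of these boundary points, even though it is not an identity.

Answer: Yes, holds at both test points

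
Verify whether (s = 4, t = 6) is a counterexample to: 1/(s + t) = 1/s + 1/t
Substituting s = 4, t = 6:
LHS = 1/(4 + 6) = 1/10
RHS = 1/4 + 1/6 = 5/12

Since LHS ≠ RHS, this pair disproves the claim.

Answer: Yes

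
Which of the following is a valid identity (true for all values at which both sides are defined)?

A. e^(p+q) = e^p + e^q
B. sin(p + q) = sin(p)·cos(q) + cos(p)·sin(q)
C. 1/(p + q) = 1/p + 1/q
B

A: fails at (5, 8) — LHS = e^13 ≈ 442413.4, RHS = e^5 + e^8 ≈ 3129.
B: holds — e.g. at (1, 1), both sides equal sin(2) ≈ 0.9093.
C: fails at (3, 3) — LHS = 1/6, RHS = 2/3.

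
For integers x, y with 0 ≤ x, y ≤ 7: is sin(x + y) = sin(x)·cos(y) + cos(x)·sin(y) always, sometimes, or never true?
The identity holds for every pair in the range. For instance at (x, y) = (1, 1): both sides equal sin(2) ≈ 0.9093.

Answer: Always true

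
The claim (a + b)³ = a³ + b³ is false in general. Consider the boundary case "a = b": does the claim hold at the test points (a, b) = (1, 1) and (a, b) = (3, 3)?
No, fails at both test points

At (1, 1): LHS = 8 ≠ RHS = 2
At (3, 3): LHS = 216 ≠ RHS = 54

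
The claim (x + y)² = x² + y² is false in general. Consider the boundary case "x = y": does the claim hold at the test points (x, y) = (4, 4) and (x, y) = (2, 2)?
At (4, 4): LHS = 64 ≠ RHS = 32
At (2, 2): LHS = 16 ≠ RHS = 8

Answer: No, fails at both test points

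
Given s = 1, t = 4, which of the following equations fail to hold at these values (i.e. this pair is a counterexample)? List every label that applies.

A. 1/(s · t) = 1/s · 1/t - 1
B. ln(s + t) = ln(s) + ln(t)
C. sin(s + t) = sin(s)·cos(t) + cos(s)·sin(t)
A, B

Evaluating each claim at the given values:
A. LHS = 1/4, RHS = -3/4 → fails here (LHS ≠ RHS)
B. LHS = ln(5) ≈ 1.609, RHS = ln(4) ≈ 1.386 → fails here (LHS ≠ RHS)
C. LHS = sin(5) ≈ -0.9589, RHS = sin(1)·cos(4) + sin(4)·cos(1) ≈ -0.9589 → holds here (LHS = RHS)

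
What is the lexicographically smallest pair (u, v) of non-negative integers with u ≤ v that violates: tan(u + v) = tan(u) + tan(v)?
(u, v) = (1, 1)

At (0, 5): both sides equal tan(5) ≈ -3.381, so it holds there.

Substituting (1, 1) into the claim:
LHS = tan(1 + 1) = tan(2) ≈ -2.185
RHS = tan(1) + tan(1) = 2·tan(1) ≈ 3.115

Since LHS ≠ RHS, this pair disproves the claim, and no lexicographically smaller pair (u ≤ v, non-negative integers) does.

For instance (5, 5) is also a counterexample (LHS = tan(10) ≈ 0.6484, RHS = 2·tan(5) ≈ -6.761), but it's lexicographically larger.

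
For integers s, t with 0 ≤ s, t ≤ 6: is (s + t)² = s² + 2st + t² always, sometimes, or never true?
The identity holds for every pair in the range. For instance at (s, t) = (0, 5): both sides equal 25.

Answer: Always true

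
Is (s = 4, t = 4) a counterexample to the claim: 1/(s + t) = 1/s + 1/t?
Yes

Substituting s = 4, t = 4:
LHS = 1/(4 + 4) = 1/8
RHS = 1/4 + 1/4 = 1/2

Since LHS ≠ RHS, this pair disproves the claim.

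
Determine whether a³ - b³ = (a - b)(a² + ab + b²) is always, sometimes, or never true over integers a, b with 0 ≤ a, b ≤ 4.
Always true

The identity holds for every pair in the range. For instance at (a, b) = (3, 2): both sides equal 19.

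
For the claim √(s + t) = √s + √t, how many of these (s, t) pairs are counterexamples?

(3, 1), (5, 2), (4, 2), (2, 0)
3

Testing each pair:
(3, 1): LHS = 2, RHS = 1 + √(3) ≈ 2.732 → counterexample
(5, 2): LHS = √(7) ≈ 2.646, RHS = √(2) + √(5) ≈ 3.65 → counterexample
(4, 2): LHS = √(6) ≈ 2.449, RHS = √(2) + 2 ≈ 3.414 → counterexample
(2, 0): LHS = √(2) ≈ 1.414, RHS = √(2) ≈ 1.414 → satisfies claim

That makes 3 counterexamples.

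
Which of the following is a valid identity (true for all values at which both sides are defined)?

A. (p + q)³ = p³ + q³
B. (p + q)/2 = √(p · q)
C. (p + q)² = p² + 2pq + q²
A: fails at (4, 6) — LHS = 1000, RHS = 280.
B: fails at (6, 7) — LHS = 13/2, RHS = √(42) ≈ 6.481.
C: holds — e.g. at (3, 3), both sides equal 36.

Answer: C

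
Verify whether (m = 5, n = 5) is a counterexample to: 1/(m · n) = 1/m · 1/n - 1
Substituting m = 5, n = 5:
LHS = 1/(5 · 5) = 1/25
RHS = 1/5 · 1/5 - 1 = -24/25

Since LHS ≠ RHS, this pair disproves the claim.

Answer: Yes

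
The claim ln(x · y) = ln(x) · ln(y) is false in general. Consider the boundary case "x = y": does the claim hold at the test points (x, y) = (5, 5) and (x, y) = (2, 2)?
At (5, 5): LHS = ln(25) ≈ 3.219 ≠ RHS = ln(5)² ≈ 2.59
At (2, 2): LHS = ln(4) ≈ 1.386 ≠ RHS = ln(2)² ≈ 0.4805

Answer: No, fails at both test points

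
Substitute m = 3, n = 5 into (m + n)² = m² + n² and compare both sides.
LHS = (3 + 5)² = 64
RHS = 3² + 5² = 34

LHS ≠ RHS, so the equation does not hold here.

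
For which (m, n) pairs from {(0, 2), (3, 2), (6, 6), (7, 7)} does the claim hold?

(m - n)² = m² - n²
(6, 6), (7, 7)

Testing each pair:
(0, 2): LHS = 4, RHS = -4 → fails
(3, 2): LHS = 1, RHS = 5 → fails
(6, 6): LHS = 0, RHS = 0 → holds
(7, 7): LHS = 0, RHS = 0 → holds

2 of 4 pairs satisfy the claim.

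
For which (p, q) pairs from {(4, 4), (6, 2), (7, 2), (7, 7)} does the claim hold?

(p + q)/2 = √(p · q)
Testing each pair:
(4, 4): LHS = 4, RHS = 4 → holds
(6, 2): LHS = 4, RHS = 2·√(3) ≈ 3.464 → fails
(7, 2): LHS = 9/2, RHS = √(14) ≈ 3.742 → fails
(7, 7): LHS = 7, RHS = 7 → holds

2 of 4 pairs satisfy the claim.

Answer: (4, 4), (7, 7)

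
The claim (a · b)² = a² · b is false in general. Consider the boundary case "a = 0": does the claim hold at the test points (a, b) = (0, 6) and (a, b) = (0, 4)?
At (0, 6): LHS = 0, RHS = 0 → equal
At (0, 4): LHS = 0, RHS = 0 → equal

So the claim does hold at both of these boundary points, even though it is not an identity.

Answer: Yes, holds at both test points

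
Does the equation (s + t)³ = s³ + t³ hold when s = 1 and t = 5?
Substituting s = 1, t = 5:

LHS = (1 + 5)³ = 216
RHS = 1³ + 5³ = 126

LHS ≠ RHS, so the equation does not hold at this point.

Answer: Fails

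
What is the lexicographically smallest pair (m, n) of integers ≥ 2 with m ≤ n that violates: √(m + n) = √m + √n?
(m, n) = (2, 2)

Substituting (2, 2) into the claim:
LHS = √(2 + 2) = 2
RHS = √2 + √2 = 2·√(2) ≈ 2.828

Since LHS ≠ RHS, this pair disproves the claim, and no lexicographically smaller pair (m ≤ n, integers ≥ 2) does.

For instance (3, 6) is also a counterexample (LHS = 3, RHS = √(3) + √(6) ≈ 4.182), but it's lexicographically larger.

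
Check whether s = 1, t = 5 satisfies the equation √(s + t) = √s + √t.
Fails

Substituting s = 1, t = 5:

LHS = √(1 + 5) = √(6) ≈ 2.449
RHS = √1 + √5 = 1 + √(5) ≈ 3.236

LHS ≠ RHS, so the equation does not hold at this point.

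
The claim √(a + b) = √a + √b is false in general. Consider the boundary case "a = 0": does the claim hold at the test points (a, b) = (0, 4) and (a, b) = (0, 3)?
Yes, holds at both test points

At (0, 4): LHS = 2, RHS = 2 → equal
At (0, 3): LHS = √(3) ≈ 1.732, RHS = √(3) ≈ 1.732 → equal

So the claim does hold at both of these boundary points, even though it is not an identity.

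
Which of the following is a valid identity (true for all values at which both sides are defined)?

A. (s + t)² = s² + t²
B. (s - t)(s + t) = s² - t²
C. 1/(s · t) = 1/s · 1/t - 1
B

A: fails at (2, 3) — LHS = 25, RHS = 13.
B: holds — e.g. at (2, 3), both sides equal -5.
C: fails at (2, 2) — LHS = 1/4, RHS = -3/4.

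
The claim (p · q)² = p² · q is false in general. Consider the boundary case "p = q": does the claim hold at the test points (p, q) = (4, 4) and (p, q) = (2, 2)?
At (4, 4): LHS = 256 ≠ RHS = 64
At (2, 2): LHS = 16 ≠ RHS = 8

Answer: No, fails at both test points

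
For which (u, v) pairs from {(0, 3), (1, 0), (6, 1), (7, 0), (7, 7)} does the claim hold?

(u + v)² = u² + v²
Testing each pair:
(0, 3): LHS = 9, RHS = 9 → holds
(1, 0): LHS = 1, RHS = 1 → holds
(6, 1): LHS = 49, RHS = 37 → fails
(7, 0): LHS = 49, RHS = 49 → holds
(7, 7): LHS = 196, RHS = 98 → fails

3 of 5 pairs satisfy the claim.

Answer: (0, 3), (1, 0), (7, 0)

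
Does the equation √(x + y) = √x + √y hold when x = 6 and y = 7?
Substituting x = 6, y = 7:

LHS = √(6 + 7) = √(13) ≈ 3.606
RHS = √6 + √7 = √(6) + √(7) ≈ 5.095

LHS ≠ RHS, so the equation does not hold at this point.

Answer: Fails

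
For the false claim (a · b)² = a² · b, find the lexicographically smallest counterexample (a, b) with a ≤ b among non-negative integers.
Substituting (1, 2) into the claim:
LHS = (1 · 2)² = 4
RHS = 1² · 2 = 2

Since LHS ≠ RHS, this pair disproves the claim, and no lexicographically smaller pair (a ≤ b, non-negative integers) does.

For instance (2, 2) is also a counterexample (LHS = 16, RHS = 8), but it's lexicographically larger.

Answer: (a, b) = (1, 2)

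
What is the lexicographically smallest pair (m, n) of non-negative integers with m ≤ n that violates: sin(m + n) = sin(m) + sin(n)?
(m, n) = (1, 1)

At (0, 4): both sides equal sin(4) ≈ -0.7568, so it holds there.
At (0, 6): both sides equal sin(6) ≈ -0.2794, so it holds there.

Substituting (1, 1) into the claim:
LHS = sin(1 + 1) = sin(2) ≈ 0.9093
RHS = sin(1) + sin(1) = 2·sin(1) ≈ 1.683

Since LHS ≠ RHS, this pair disproves the claim, and no lexicographically smaller pair (m ≤ n, non-negative integers) does.

For instance (2, 7) is also a counterexample (LHS = sin(9) ≈ 0.4121, RHS = sin(7) + sin(2) ≈ 1.566), but it's lexicographically larger.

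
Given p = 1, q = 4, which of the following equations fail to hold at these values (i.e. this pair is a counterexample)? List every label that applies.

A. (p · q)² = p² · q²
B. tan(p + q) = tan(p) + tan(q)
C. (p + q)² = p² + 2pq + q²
B

Evaluating each claim at the given values:
A. LHS = 16, RHS = 16 → holds here (LHS = RHS)
B. LHS = tan(5) ≈ -3.381, RHS = tan(4) + tan(1) ≈ 2.715 → fails here (LHS ≠ RHS)
C. LHS = 25, RHS = 25 → holds here (LHS = RHS)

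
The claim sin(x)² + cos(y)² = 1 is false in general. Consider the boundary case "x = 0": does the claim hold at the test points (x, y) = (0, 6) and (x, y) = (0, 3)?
At (0, 6): LHS = cos(6)² ≈ 0.9219 ≠ RHS = 1
At (0, 3): LHS = cos(3)² ≈ 0.9801 ≠ RHS = 1

Answer: No, fails at both test points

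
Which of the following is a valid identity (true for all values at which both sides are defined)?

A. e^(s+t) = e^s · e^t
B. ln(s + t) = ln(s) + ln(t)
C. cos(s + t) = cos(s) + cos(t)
A

A: holds — e.g. at (4, 4), both sides equal e^8 ≈ 2981.
B: fails at (2, 4) — LHS = ln(6) ≈ 1.792, RHS = ln(2) + ln(4) ≈ 2.079.
C: fails at (3, 7) — LHS = cos(10) ≈ -0.8391, RHS = cos(3) + cos(7) ≈ -0.2361.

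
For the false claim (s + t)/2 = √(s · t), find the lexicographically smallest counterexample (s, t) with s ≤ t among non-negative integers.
(s, t) = (0, 1)

Substituting (0, 1) into the claim:
LHS = (0 + 1)/2 = 1/2
RHS = √(0 · 1) = 0

Since LHS ≠ RHS, this pair disproves the claim, and no lexicographically smaller pair (s ≤ t, non-negative integers) does.

For instance (2, 5) is also a counterexample (LHS = 7/2, RHS = √(10) ≈ 3.162), but it's lexicographically larger.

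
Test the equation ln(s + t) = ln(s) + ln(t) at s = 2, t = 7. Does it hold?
Fails

Substituting s = 2, t = 7:

LHS = ln(2 + 7) = ln(9) ≈ 2.197
RHS = ln(2) + ln(7) ≈ 2.639

LHS ≠ RHS, so the equation does not hold at this point.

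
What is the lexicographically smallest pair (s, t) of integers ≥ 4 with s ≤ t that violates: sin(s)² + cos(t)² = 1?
(s, t) = (4, 5)

At (4, 4): both sides equal 1, so it holds there.

Substituting (4, 5) into the claim:
LHS = sin(4)² + cos(5)² ≈ 0.6532
RHS = 1

Since LHS ≠ RHS, this pair disproves the claim, and no lexicographically smaller pair (s ≤ t, integers ≥ 4) does.

For instance (5, 10) is also a counterexample (LHS = cos(10)² + sin(5)² ≈ 1.624, RHS = 1), but it's lexicographically larger.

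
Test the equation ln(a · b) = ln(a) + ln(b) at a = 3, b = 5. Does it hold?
Holds

Substituting a = 3, b = 5:

LHS = ln(3 · 5) = ln(15) ≈ 2.708
RHS = ln(3) + ln(5) ≈ 2.708

LHS = RHS, so the equation holds at this point.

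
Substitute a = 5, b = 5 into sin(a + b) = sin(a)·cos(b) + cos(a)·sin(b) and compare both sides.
LHS = sin(5 + 5) = sin(10) ≈ -0.544
RHS = sin(5)·cos(5) + cos(5)·sin(5) = 2·sin(5)·cos(5) ≈ -0.544

LHS = RHS: the two sides agree.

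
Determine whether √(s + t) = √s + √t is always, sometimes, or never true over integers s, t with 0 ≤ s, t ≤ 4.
Sometimes true

It holds at (s, t) = (0, 3) (both sides equal √(3) ≈ 1.732), but fails at (s, t) = (4, 1) (LHS = √(5) ≈ 2.236, RHS = 3).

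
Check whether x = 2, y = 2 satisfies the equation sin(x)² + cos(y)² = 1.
Holds

Substituting x = 2, y = 2:

LHS = sin(2)² + cos(2)² = 1
RHS = 1

LHS = RHS, so the equation holds at this point.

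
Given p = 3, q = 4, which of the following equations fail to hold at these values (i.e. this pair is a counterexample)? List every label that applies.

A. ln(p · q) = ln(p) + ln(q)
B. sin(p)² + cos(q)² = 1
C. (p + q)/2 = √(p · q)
Evaluating each claim at the given values:
A. LHS = ln(12) ≈ 2.485, RHS = ln(3) + ln(4) ≈ 2.485 → holds here (LHS = RHS)
B. LHS = sin(3)² + cos(4)² ≈ 0.4472, RHS = 1 → fails here (LHS ≠ RHS)
C. LHS = 7/2, RHS = 2·√(3) ≈ 3.464 → fails here (LHS ≠ RHS)

Answer: B, C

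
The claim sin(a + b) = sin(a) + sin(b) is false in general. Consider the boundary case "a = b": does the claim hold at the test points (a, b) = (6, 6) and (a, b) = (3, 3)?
No, fails at both test points

At (6, 6): LHS = sin(12) ≈ -0.5366 ≠ RHS = 2·sin(6) ≈ -0.5588
At (3, 3): LHS = sin(6) ≈ -0.2794 ≠ RHS = 2·sin(3) ≈ 0.2822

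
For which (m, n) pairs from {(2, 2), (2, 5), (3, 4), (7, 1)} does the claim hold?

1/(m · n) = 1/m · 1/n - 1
Testing each pair:
(2, 2): LHS = 1/4, RHS = -3/4 → fails
(2, 5): LHS = 1/10, RHS = -9/10 → fails
(3, 4): LHS = 1/12, RHS = -11/12 → fails
(7, 1): LHS = 1/7, RHS = -6/7 → fails

No pair satisfies the claim.

Answer: None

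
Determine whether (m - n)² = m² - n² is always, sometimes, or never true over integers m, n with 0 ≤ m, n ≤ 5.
It holds at (m, n) = (4, 0) (both sides equal 16), but fails at (m, n) = (2, 1) (LHS = 1, RHS = 3).

Answer: Sometimes true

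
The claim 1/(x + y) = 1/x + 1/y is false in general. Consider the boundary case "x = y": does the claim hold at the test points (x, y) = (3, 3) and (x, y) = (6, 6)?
At (3, 3): LHS = 1/6 ≠ RHS = 2/3
At (6, 6): LHS = 1/12 ≠ RHS = 1/3

Answer: No, fails at both test points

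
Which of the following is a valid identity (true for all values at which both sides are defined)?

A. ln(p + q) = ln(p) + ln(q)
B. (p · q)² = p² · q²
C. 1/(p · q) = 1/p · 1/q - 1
A: fails at (1, 1) — LHS = ln(2) ≈ 0.6931, RHS = 0.
B: holds — e.g. at (1, 4), both sides equal 16.
C: fails at (2, 3) — LHS = 1/6, RHS = -5/6.

Answer: B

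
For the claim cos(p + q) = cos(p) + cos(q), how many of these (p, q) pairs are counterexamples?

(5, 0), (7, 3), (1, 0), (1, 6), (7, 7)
5

Testing each pair:
(5, 0): LHS = cos(5) ≈ 0.2837, RHS = cos(5) + 1 ≈ 1.284 → counterexample
(7, 3): LHS = cos(10) ≈ -0.8391, RHS = cos(3) + cos(7) ≈ -0.2361 → counterexample
(1, 0): LHS = cos(1) ≈ 0.5403, RHS = cos(1) + 1 ≈ 1.54 → counterexample
(1, 6): LHS = cos(7) ≈ 0.7539, RHS = cos(1) + cos(6) ≈ 1.5 → counterexample
(7, 7): LHS = cos(14) ≈ 0.1367, RHS = 2·cos(7) ≈ 1.508 → counterexample

That makes 5 counterexamples.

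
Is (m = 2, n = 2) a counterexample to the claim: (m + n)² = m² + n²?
Yes

Substituting m = 2, n = 2:
LHS = (2 + 2)² = 16
RHS = 2² + 2² = 8

Since LHS ≠ RHS, this pair disproves the claim.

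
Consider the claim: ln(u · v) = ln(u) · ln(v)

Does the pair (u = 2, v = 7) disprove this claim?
Yes

Substituting u = 2, v = 7:
LHS = ln(2 · 7) = ln(14) ≈ 2.639
RHS = ln(2) · ln(7) ≈ 1.349

Since LHS ≠ RHS, this pair disproves the claim.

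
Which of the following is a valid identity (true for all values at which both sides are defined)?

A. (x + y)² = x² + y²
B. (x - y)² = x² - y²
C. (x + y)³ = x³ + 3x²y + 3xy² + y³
A: fails at (2, 7) — LHS = 81, RHS = 53.
B: fails at (2, 7) — LHS = 25, RHS = -45.
C: holds — e.g. at (2, 4), both sides equal 216.

Answer: C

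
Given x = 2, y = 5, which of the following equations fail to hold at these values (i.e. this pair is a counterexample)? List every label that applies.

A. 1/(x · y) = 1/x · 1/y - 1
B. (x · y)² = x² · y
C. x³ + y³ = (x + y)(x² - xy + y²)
A, B

Evaluating each claim at the given values:
A. LHS = 1/10, RHS = -9/10 → fails here (LHS ≠ RHS)
B. LHS = 100, RHS = 20 → fails here (LHS ≠ RHS)
C. LHS = 133, RHS = 133 → holds here (LHS = RHS)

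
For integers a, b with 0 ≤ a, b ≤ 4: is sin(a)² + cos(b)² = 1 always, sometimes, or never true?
It holds at (a, b) = (3, 3) (both sides equal 1), but fails at (a, b) = (2, 4) (LHS = cos(4)² + sin(2)² ≈ 1.254, RHS = 1).

Answer: Sometimes true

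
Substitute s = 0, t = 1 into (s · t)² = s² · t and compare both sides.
LHS = (0 · 1)² = 0
RHS = 0² · 1 = 0

LHS = RHS: the two sides agree.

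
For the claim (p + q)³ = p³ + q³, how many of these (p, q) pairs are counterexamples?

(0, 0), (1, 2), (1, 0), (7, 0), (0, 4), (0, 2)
1

Testing each pair:
(0, 0): LHS = 0, RHS = 0 → satisfies claim
(1, 2): LHS = 27, RHS = 9 → counterexample
(1, 0): LHS = 1, RHS = 1 → satisfies claim
(7, 0): LHS = 343, RHS = 343 → satisfies claim
(0, 4): LHS = 64, RHS = 64 → satisfies claim
(0, 2): LHS = 8, RHS = 8 → satisfies claim

That makes 1 counterexample.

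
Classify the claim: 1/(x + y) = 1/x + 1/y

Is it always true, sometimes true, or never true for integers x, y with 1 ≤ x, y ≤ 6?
Never true

The claim fails for every pair in the range. For instance at (x, y) = (5, 4): LHS = 1/9, RHS = 9/20.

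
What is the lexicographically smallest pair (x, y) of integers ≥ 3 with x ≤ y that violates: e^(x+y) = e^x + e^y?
Substituting (3, 3) into the claim:
LHS = e^(3+3) = e^6 ≈ 403.4
RHS = e^3 + e^3 = 2·e^3 ≈ 40.17

Since LHS ≠ RHS, this pair disproves the claim, and no lexicographically smaller pair (x ≤ y, integers ≥ 3) does.

For instance (5, 5) is also a counterexample (LHS = e^10 ≈ 22026.5, RHS = 2·e^5 ≈ 296.8), but it's lexicographically larger.

Answer: (x, y) = (3, 3)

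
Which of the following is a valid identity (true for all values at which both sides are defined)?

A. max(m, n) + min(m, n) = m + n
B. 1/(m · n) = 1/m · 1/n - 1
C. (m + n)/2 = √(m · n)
A

A: holds — e.g. at (6, 7), both sides equal 13.
B: fails at (1, 4) — LHS = 1/4, RHS = -3/4.
C: fails at (3, 5) — LHS = 4, RHS = √(15) ≈ 3.873.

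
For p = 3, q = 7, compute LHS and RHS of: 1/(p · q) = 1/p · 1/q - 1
LHS = 1/(3 · 7) = 1/21
RHS = 1/3 · 1/7 - 1 = -20/21

LHS ≠ RHS, so the equation does not hold here.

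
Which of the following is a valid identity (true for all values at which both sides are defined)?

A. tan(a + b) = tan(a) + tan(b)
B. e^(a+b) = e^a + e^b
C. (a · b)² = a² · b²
C

A: fails at (5, 8) — LHS = tan(13) ≈ 0.463, RHS = tan(8) + tan(5) ≈ -10.18.
B: fails at (1, 2) — LHS = e^3 ≈ 20.09, RHS = e + e^2 ≈ 10.11.
C: holds — e.g. at (5, 5), both sides equal 625.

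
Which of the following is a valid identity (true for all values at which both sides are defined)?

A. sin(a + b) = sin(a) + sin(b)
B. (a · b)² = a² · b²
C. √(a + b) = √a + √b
B

A: fails at (6, 7) — LHS = sin(13) ≈ 0.4202, RHS = sin(6) + sin(7) ≈ 0.3776.
B: holds — e.g. at (4, 4), both sides equal 256.
C: fails at (2, 5) — LHS = √(7) ≈ 2.646, RHS = √(2) + √(5) ≈ 3.65.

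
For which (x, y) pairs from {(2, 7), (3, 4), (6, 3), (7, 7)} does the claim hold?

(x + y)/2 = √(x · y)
(7, 7)

Testing each pair:
(2, 7): LHS = 9/2, RHS = √(14) ≈ 3.742 → fails
(3, 4): LHS = 7/2, RHS = 2·√(3) ≈ 3.464 → fails
(6, 3): LHS = 9/2, RHS = 3·√(2) ≈ 4.243 → fails
(7, 7): LHS = 7, RHS = 7 → holds

1 of 4 pairs satisfies the claim.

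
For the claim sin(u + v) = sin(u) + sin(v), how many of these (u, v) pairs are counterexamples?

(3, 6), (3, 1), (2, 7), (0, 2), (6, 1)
Testing each pair:
(3, 6): LHS = sin(9) ≈ 0.4121, RHS = sin(6) + sin(3) ≈ -0.1383 → counterexample
(3, 1): LHS = sin(4) ≈ -0.7568, RHS = sin(3) + sin(1) ≈ 0.9826 → counterexample
(2, 7): LHS = sin(9) ≈ 0.4121, RHS = sin(7) + sin(2) ≈ 1.566 → counterexample
(0, 2): LHS = sin(2) ≈ 0.9093, RHS = sin(2) ≈ 0.9093 → satisfies claim
(6, 1): LHS = sin(7) ≈ 0.657, RHS = sin(6) + sin(1) ≈ 0.5621 → counterexample

That makes 4 counterexamples.

Answer: 4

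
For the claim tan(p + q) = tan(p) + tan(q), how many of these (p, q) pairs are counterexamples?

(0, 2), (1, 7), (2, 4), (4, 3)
3

Testing each pair:
(0, 2): LHS = tan(2) ≈ -2.185, RHS = tan(2) ≈ -2.185 → satisfies claim
(1, 7): LHS = tan(8) ≈ -6.8, RHS = tan(7) + tan(1) ≈ 2.429 → counterexample
(2, 4): LHS = tan(6) ≈ -0.291, RHS = tan(2) + tan(4) ≈ -1.027 → counterexample
(4, 3): LHS = tan(7) ≈ 0.8714, RHS = tan(3) + tan(4) ≈ 1.015 → counterexample

That makes 3 counterexamples.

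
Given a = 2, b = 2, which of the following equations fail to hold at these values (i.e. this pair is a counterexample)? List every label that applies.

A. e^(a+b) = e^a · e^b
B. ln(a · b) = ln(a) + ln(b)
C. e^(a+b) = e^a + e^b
C

Evaluating each claim at the given values:
A. LHS = e^4 ≈ 54.6, RHS = e^4 ≈ 54.6 → holds here (LHS = RHS)
B. LHS = ln(4) ≈ 1.386, RHS = 2·ln(2) ≈ 1.386 → holds here (LHS = RHS)
C. LHS = e^4 ≈ 54.6, RHS = 2·e^2 ≈ 14.78 → fails here (LHS ≠ RHS)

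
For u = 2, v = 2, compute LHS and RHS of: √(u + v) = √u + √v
LHS = √(2 + 2) = 2
RHS = √2 + √2 = 2·√(2) ≈ 2.828

LHS ≠ RHS (they differ by about 0.8284), so the equation does not hold here.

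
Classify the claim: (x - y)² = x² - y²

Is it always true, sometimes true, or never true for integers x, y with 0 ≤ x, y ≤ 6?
Sometimes true

It holds at (x, y) = (0, 0) (both sides equal 0), but fails at (x, y) = (0, 5) (LHS = 25, RHS = -25).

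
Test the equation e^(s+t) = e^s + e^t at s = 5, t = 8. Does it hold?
Fails

Substituting s = 5, t = 8:

LHS = e^(5+8) = e^13 ≈ 442413.4
RHS = e^5 + e^8 ≈ 3129

LHS ≠ RHS, so the equation does not hold at this point.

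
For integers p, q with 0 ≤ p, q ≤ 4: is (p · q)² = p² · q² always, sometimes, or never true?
Always true

The identity holds for every pair in the range. For instance at (p, q) = (4, 3): both sides equal 144.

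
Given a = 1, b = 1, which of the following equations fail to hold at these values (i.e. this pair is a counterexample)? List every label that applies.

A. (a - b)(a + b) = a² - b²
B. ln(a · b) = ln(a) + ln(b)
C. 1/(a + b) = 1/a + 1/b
C

Evaluating each claim at the given values:
A. LHS = 0, RHS = 0 → holds here (LHS = RHS)
B. LHS = 0, RHS = 0 → holds here (LHS = RHS)
C. LHS = 1/2, RHS = 2 → fails here (LHS ≠ RHS)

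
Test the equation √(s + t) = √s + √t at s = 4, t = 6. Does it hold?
Substituting s = 4, t = 6:

LHS = √(4 + 6) = √(10) ≈ 3.162
RHS = √4 + √6 = 2 + √(6) ≈ 4.449

LHS ≠ RHS, so the equation does not hold at this point.

Answer: Fails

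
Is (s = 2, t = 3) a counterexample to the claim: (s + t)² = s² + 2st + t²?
No

Substituting s = 2, t = 3:
LHS = (2 + 3)² = 25
RHS = 2² + 2·2·3 + 3² = 25

The sides agree, so this pair does not disprove the claim.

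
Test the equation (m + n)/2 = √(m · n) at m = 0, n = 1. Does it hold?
Fails

Substituting m = 0, n = 1:

LHS = (0 + 1)/2 = 1/2
RHS = √(0 · 1) = 0

LHS ≠ RHS, so the equation does not hold at this point.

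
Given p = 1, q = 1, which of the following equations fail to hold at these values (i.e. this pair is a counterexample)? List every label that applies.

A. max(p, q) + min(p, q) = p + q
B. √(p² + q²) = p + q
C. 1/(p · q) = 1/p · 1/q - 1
Evaluating each claim at the given values:
A. LHS = 2, RHS = 2 → holds here (LHS = RHS)
B. LHS = √(2) ≈ 1.414, RHS = 2 → fails here (LHS ≠ RHS)
C. LHS = 1, RHS = 0 → fails here (LHS ≠ RHS)

Answer: B, C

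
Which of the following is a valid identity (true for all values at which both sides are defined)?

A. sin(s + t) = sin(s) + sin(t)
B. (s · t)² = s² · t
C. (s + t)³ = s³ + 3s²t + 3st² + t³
A: fails at (2, 3) — LHS = sin(5) ≈ -0.9589, RHS = sin(3) + sin(2) ≈ 1.05.
B: fails at (3, 4) — LHS = 144, RHS = 36.
C: holds — e.g. at (3, 7), both sides equal 1000.

Answer: C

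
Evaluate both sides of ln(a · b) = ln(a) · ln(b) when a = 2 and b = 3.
LHS = ln(2 · 3) = ln(6) ≈ 1.792
RHS = ln(2) · ln(3) ≈ 0.7615

LHS ≠ RHS (they differ by about 1.03), so the equation does not hold here.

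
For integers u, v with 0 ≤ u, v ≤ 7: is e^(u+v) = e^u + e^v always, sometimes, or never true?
The claim fails for every pair in the range. For instance at (u, v) = (3, 7): LHS = e^10 ≈ 22026.5, RHS = e^3 + e^7 ≈ 1117.

Answer: Never true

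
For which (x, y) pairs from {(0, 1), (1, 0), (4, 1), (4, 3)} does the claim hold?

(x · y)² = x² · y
(0, 1), (1, 0), (4, 1)

Testing each pair:
(0, 1): LHS = 0, RHS = 0 → holds
(1, 0): LHS = 0, RHS = 0 → holds
(4, 1): LHS = 16, RHS = 16 → holds
(4, 3): LHS = 144, RHS = 48 → fails

3 of 4 pairs satisfy the claim.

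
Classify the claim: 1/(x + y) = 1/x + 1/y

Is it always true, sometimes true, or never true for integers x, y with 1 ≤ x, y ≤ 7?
Never true

The claim fails for every pair in the range. For instance at (x, y) = (6, 1): LHS = 1/7, RHS = 7/6.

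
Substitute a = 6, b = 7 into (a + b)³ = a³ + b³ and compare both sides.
LHS = (6 + 7)³ = 2197
RHS = 6³ + 7³ = 559

LHS ≠ RHS, so the equation does not hold here.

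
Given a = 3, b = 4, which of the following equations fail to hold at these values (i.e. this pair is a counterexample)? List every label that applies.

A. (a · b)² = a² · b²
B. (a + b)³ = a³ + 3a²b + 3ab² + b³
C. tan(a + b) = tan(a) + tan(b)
C

Evaluating each claim at the given values:
A. LHS = 144, RHS = 144 → holds here (LHS = RHS)
B. LHS = 343, RHS = 343 → holds here (LHS = RHS)
C. LHS = tan(7) ≈ 0.8714, RHS = tan(3) + tan(4) ≈ 1.015 → fails here (LHS ≠ RHS)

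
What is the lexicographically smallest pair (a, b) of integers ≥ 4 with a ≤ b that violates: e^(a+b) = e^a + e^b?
Substituting (4, 4) into the claim:
LHS = e^(4+4) = e^8 ≈ 2981
RHS = e^4 + e^4 = 2·e^4 ≈ 109.2

Since LHS ≠ RHS, this pair disproves the claim, and no lexicographically smaller pair (a ≤ b, integers ≥ 4) does.

For instance (4, 6) is also a counterexample (LHS = e^10 ≈ 22026.5, RHS = e^4 + e^6 ≈ 458), but it's lexicographically larger.

Answer: (a, b) = (4, 4)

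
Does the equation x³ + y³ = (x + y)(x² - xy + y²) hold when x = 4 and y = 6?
Holds

Substituting x = 4, y = 6:

LHS = 4³ + 6³ = 280
RHS = (4 + 6)(4² - 4·6 + 6²) = 280

LHS = RHS, so the equation holds at this point.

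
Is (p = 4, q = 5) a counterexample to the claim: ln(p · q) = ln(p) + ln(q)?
Substituting p = 4, q = 5:
LHS = ln(4 · 5) = ln(20) ≈ 2.996
RHS = ln(4) + ln(5) ≈ 2.996

The sides agree, so this pair does not disprove the claim.

Answer: No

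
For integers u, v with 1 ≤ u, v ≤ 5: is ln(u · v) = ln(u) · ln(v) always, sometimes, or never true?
Sometimes true

It holds at (u, v) = (1, 1) (both sides equal 0), but fails at (u, v) = (3, 2) (LHS = ln(6) ≈ 1.792, RHS = ln(2)·ln(3) ≈ 0.7615).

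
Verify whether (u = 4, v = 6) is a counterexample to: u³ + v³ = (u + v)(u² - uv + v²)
Substituting u = 4, v = 6:
LHS = 4³ + 6³ = 280
RHS = (4 + 6)(4² - 4·6 + 6²) = 280

The sides agree, so this pair does not disprove the claim.

Answer: No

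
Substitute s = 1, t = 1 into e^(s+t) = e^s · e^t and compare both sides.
LHS = e^(1+1) = e^2 ≈ 7.389
RHS = e^1 · e^1 = e^2 ≈ 7.389

LHS = RHS: the two sides agree.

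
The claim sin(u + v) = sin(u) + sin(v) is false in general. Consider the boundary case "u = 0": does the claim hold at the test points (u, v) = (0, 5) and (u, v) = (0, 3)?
At (0, 5): LHS = sin(5) ≈ -0.9589, RHS = sin(5) ≈ -0.9589 → equal
At (0, 3): LHS = sin(3) ≈ 0.1411, RHS = sin(3) ≈ 0.1411 → equal

So the claim does hold at both of these boundary points, even though it is not an identity.

Answer: Yes, holds at both test points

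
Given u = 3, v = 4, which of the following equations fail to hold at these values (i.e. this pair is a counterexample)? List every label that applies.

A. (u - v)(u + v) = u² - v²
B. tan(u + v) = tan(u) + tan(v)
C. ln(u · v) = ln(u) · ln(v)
Evaluating each claim at the given values:
A. LHS = -7, RHS = -7 → holds here (LHS = RHS)
B. LHS = tan(7) ≈ 0.8714, RHS = tan(3) + tan(4) ≈ 1.015 → fails here (LHS ≠ RHS)
C. LHS = ln(12) ≈ 2.485, RHS = ln(3)·ln(4) ≈ 1.523 → fails here (LHS ≠ RHS)

Answer: B, C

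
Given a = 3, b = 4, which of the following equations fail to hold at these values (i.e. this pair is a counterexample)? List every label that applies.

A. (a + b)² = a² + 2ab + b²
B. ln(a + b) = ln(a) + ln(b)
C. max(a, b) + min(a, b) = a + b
B

Evaluating each claim at the given values:
A. LHS = 49, RHS = 49 → holds here (LHS = RHS)
B. LHS = ln(7) ≈ 1.946, RHS = ln(3) + ln(4) ≈ 2.485 → fails here (LHS ≠ RHS)
C. LHS = 7, RHS = 7 → holds here (LHS = RHS)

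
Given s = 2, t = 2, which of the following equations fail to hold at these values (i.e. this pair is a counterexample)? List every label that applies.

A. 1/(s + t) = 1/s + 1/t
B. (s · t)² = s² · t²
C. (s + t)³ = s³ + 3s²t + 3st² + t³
Evaluating each claim at the given values:
A. LHS = 1/4, RHS = 1 → fails here (LHS ≠ RHS)
B. LHS = 16, RHS = 16 → holds here (LHS = RHS)
C. LHS = 64, RHS = 64 → holds here (LHS = RHS)

Answer: A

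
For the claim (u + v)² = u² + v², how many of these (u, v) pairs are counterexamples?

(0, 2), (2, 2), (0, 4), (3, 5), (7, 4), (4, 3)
4

Testing each pair:
(0, 2): LHS = 4, RHS = 4 → satisfies claim
(2, 2): LHS = 16, RHS = 8 → counterexample
(0, 4): LHS = 16, RHS = 16 → satisfies claim
(3, 5): LHS = 64, RHS = 34 → counterexample
(7, 4): LHS = 121, RHS = 65 → counterexample
(4, 3): LHS = 49, RHS = 25 → counterexample

That makes 4 counterexamples.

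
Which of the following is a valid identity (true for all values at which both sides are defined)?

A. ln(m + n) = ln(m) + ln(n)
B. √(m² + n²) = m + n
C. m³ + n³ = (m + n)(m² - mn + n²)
A: fails at (3, 3) — LHS = ln(6) ≈ 1.792, RHS = 2·ln(3) ≈ 2.197.
B: fails at (3, 5) — LHS = √(34) ≈ 5.831, RHS = 8.
C: holds — e.g. at (2, 5), both sides equal 133.

Answer: C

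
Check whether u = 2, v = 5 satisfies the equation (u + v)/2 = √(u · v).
Fails

Substituting u = 2, v = 5:

LHS = (2 + 5)/2 = 7/2
RHS = √(2 · 5) = √(10) ≈ 3.162

LHS ≠ RHS, so the equation does not hold at this point.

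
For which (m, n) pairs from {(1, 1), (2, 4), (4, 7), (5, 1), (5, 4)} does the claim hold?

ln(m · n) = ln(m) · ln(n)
Testing each pair:
(1, 1): LHS = 0, RHS = 0 → holds
(2, 4): LHS = ln(8) ≈ 2.079, RHS = ln(2)·ln(4) ≈ 0.9609 → fails
(4, 7): LHS = ln(28) ≈ 3.332, RHS = ln(4)·ln(7) ≈ 2.698 → fails
(5, 1): LHS = ln(5) ≈ 1.609, RHS = 0 → fails
(5, 4): LHS = ln(20) ≈ 2.996, RHS = ln(4)·ln(5) ≈ 2.231 → fails

1 of 5 pairs satisfies the claim.

Answer: (1, 1)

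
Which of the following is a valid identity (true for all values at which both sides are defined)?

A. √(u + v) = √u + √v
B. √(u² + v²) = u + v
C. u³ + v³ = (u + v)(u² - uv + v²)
A: fails at (4, 6) — LHS = √(10) ≈ 3.162, RHS = 2 + √(6) ≈ 4.449.
B: fails at (3, 7) — LHS = √(58) ≈ 7.616, RHS = 10.
C: holds — e.g. at (1, 4), both sides equal 65.

Answer: C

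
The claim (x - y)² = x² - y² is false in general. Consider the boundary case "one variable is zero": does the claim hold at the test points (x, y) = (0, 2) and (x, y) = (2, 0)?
At (0, 2): LHS = 4 ≠ RHS = -4
At (2, 0): LHS = 4, RHS = 4 → equal

Answer: Only at (2, 0)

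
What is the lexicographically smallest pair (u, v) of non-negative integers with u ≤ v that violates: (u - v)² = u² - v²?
(u, v) = (0, 1)

At (0, 0): both sides equal 0, so it holds there.

Substituting (0, 1) into the claim:
LHS = (0 - 1)² = 1
RHS = 0² - 1² = -1

Since LHS ≠ RHS, this pair disproves the claim, and no lexicographically smaller pair (u ≤ v, non-negative integers) does.

For instance (4, 5) is also a counterexample (LHS = 1, RHS = -9), but it's lexicographically larger.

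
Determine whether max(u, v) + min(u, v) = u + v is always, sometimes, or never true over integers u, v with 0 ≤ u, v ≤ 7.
The identity holds for every pair in the range. For instance at (u, v) = (6, 5): both sides equal 11.

Answer: Always true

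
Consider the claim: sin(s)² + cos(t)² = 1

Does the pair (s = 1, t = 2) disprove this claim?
Substituting s = 1, t = 2:
LHS = sin(1)² + cos(2)² ≈ 0.8813
RHS = 1

Since LHS ≠ RHS, this pair disproves the claim.

Answer: Yes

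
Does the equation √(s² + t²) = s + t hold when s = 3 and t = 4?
Substituting s = 3, t = 4:

LHS = √(3² + 4²) = 5
RHS = 3 + 4 = 7

LHS ≠ RHS, so the equation does not hold at this point.

Answer: Fails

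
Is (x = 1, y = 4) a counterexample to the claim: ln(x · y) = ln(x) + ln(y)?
No

Substituting x = 1, y = 4:
LHS = ln(1 · 4) = ln(4) ≈ 1.386
RHS = ln(1) + ln(4) = ln(4) ≈ 1.386

The sides agree, so this pair does not disprove the claim.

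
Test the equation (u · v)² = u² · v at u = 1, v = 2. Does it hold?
Substituting u = 1, v = 2:

LHS = (1 · 2)² = 4
RHS = 1² · 2 = 2

LHS ≠ RHS, so the equation does not hold at this point.

Answer: Fails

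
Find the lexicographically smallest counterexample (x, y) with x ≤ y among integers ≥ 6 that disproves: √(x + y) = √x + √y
(x, y) = (6, 6)

Substituting (6, 6) into the claim:
LHS = √(6 + 6) = 2·√(3) ≈ 3.464
RHS = √6 + √6 = 2·√(6) ≈ 4.899

Since LHS ≠ RHS, this pair disproves the claim, and no lexicographically smaller pair (x ≤ y, integers ≥ 6) does.

For instance (9, 13) is also a counterexample (LHS = √(22) ≈ 4.69, RHS = 3 + √(13) ≈ 6.606), but it's lexicographically larger.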